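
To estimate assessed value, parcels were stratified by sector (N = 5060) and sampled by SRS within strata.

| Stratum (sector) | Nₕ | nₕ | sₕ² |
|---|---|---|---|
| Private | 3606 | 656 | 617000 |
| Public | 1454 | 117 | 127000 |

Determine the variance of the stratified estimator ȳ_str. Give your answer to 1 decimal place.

473.2

Var(ȳ_str) = Σₕ Wₕ²(1 − fₕ)sₕ²/nₕ with Wₕ = Nₕ/N, N = 5060.
Private: Wₕ = 0.71264822; term = 0.71264822²·(1 − 0.18191902)·617000/656 = 390.77613.
Public: Wₕ = 0.28735178; term = 0.28735178²·(1 − 0.08046768)·127000/117 = 82.41621.
Sum = 473.19234.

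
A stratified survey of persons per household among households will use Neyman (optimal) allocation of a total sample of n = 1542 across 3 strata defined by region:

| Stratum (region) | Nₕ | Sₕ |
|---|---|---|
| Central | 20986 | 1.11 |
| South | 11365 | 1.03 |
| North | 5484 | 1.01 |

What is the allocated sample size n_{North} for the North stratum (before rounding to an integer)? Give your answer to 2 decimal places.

210.68

Neyman allocation: nₕ = n·NₕSₕ / Σⱼ NⱼSⱼ.
Σ NⱼSⱼ = 20986·1.11 + 11365·1.03 + 5484·1.01 = 40539.25.
n_{North} = 1542·5484·1.01 / 40539.25 = 210.68.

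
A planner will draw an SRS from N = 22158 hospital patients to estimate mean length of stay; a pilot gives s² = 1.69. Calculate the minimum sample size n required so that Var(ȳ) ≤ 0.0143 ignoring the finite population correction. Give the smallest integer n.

Without fpc, n₀ = s²/D = 1.69/0.0143 = 118.1818.
Rounding up, n = 119.

119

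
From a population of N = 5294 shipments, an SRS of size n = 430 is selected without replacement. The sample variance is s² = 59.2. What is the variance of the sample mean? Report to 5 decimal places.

0.12649

Under SRS without replacement, Var(ȳ) = (1 − f)·s²/n with f = n/N = 430/5294 = 0.08122403.
Var(ȳ) = (1 − 0.08122403)·59.2/430 = 0.91877597·0.13767442 = 0.12649195.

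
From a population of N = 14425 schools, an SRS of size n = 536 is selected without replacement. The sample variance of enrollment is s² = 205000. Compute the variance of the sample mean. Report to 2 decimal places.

Under SRS without replacement, Var(ȳ) = (1 − f)·s²/n with f = n/N = 536/14425 = 0.03715771.
Var(ȳ) = (1 − 0.03715771)·205000/536 = 0.96284229·382.46269 = 368.25125.

368.25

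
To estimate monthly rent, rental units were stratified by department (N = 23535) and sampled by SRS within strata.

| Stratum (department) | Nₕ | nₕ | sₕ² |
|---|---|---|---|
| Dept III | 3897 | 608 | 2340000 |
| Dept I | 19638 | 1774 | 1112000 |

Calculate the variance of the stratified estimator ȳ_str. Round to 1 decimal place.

486.1

Var(ȳ_str) = Σₕ Wₕ²(1 − fₕ)sₕ²/nₕ with Wₕ = Nₕ/N, N = 23535.
Dept III: Wₕ = 0.16558317; term = 0.16558317²·(1 − 0.15601745)·2340000/608 = 89.059069.
Dept I: Wₕ = 0.83441683; term = 0.83441683²·(1 − 0.09033506)·1112000/1774 = 397.00752.
Sum = 486.06659.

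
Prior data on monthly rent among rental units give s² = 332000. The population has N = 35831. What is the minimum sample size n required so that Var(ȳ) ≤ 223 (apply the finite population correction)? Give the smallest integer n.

Without fpc, n₀ = s²/D = 332000/223 = 1488.7892.
With fpc, (1 − n/N)·s²/n ≤ D requires n ≥ n₀/(1 + n₀/N) = 1488.7892/(1 + 1488.7892/35831) = 1429.3973.
Rounding up, n = 1430.

1430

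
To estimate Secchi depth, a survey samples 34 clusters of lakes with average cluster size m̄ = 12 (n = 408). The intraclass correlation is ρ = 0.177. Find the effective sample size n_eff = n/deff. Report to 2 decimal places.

138.45

deff = 1 + (12 − 1)·0.177 = 1 + 1.947 = 2.947.
n_eff = 408 / 2.947 = 138.45.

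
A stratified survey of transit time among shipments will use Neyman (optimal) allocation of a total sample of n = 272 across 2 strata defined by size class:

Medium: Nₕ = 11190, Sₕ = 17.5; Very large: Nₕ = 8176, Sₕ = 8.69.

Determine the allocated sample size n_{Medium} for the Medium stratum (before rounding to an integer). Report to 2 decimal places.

199.59

Neyman allocation: nₕ = n·NₕSₕ / Σⱼ NⱼSⱼ.
Σ NⱼSⱼ = 11190·17.5 + 8176·8.69 = 266874.44.
n_{Medium} = 272·11190·17.5 / 266874.44 = 199.59.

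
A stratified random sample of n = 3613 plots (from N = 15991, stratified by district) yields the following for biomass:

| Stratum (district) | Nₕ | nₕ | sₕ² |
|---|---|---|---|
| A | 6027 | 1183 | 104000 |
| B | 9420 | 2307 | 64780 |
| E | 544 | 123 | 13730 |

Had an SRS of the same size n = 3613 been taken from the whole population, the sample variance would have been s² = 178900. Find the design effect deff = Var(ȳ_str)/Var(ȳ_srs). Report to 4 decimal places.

0.4564

Var(ȳ_str) = Σ Wₕ²(1−fₕ)sₕ²/nₕ with Wₕ = Nₕ/15991:
  A: (6027/15991)²·(1−1183/6027)·104000/1183 = 10.036971
  B: (9420/15991)²·(1−2307/9420)·64780/2307 = 7.3577633
  E: (544/15991)²·(1−123/544)·13730/123 = 0.099975866
  → Var(ȳ_str) = 17.49471.
Var(ȳ_srs) = (1 − 3613/15991)·178900/3613 = 38.328095.
deff = 17.49471 / 38.328095 = 0.4564.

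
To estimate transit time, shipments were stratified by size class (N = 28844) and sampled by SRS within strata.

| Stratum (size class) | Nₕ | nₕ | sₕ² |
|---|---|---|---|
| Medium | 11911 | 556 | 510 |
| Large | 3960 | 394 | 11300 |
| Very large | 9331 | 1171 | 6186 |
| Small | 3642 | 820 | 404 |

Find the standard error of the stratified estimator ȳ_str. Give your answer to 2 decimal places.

1.06

Var(ȳ_str) = Σₕ Wₕ²(1 − fₕ)sₕ²/nₕ with Wₕ = Nₕ/N, N = 28844.
Medium: Wₕ = 0.41294550; term = 0.41294550²·(1 − 0.04667954)·510/556 = 0.14911446.
Large: Wₕ = 0.13729025; term = 0.13729025²·(1 − 0.09949495)·11300/394 = 0.48679686.
Very large: Wₕ = 0.32349882; term = 0.32349882²·(1 − 0.12549566)·6186/1171 = 0.48345983.
Small: Wₕ = 0.12626543; term = 0.12626543²·(1 − 0.22515102)·404/820 = 0.0060863019.
Sum = 1.1254575.
SE = √(1.1254575) = 1.06.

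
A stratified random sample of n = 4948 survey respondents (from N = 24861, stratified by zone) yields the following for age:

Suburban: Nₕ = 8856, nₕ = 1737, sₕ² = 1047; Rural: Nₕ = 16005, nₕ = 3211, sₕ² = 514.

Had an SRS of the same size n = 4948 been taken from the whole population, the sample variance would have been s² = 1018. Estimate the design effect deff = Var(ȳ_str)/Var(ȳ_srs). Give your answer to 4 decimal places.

Var(ȳ_str) = Σ Wₕ²(1−fₕ)sₕ²/nₕ with Wₕ = Nₕ/24861:
  Suburban: (8856/24861)²·(1−1737/8856)·1047/1737 = 0.061484589
  Rural: (16005/24861)²·(1−3211/16005)·514/3211 = 0.053033178
  → Var(ȳ_str) = 0.11451777.
Var(ȳ_srs) = (1 − 4948/24861)·1018/4948 = 0.16479202.
deff = 0.11451777 / 0.16479202 = 0.6949.

0.6949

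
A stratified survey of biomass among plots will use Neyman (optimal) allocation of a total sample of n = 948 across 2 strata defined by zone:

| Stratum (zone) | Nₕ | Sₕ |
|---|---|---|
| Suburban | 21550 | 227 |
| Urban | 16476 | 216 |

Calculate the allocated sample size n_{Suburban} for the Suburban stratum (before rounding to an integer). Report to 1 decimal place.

Neyman allocation: nₕ = n·NₕSₕ / Σⱼ NⱼSⱼ.
Σ NⱼSⱼ = 21550·227 + 16476·216 = 8.450666 × 10^6.
n_{Suburban} = 948·21550·227 / (8.450666 × 10^6) = 548.8.

548.8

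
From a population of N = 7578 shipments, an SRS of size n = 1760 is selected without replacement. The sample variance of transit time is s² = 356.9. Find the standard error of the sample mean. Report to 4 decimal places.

Under SRS without replacement, Var(ȳ) = (1 − f)·s²/n with f = n/N = 1760/7578 = 0.23225125.
Var(ȳ) = (1 − 0.23225125)·356.9/1760 = 0.76774875·0.20278409 = 0.15568723.
SE(ȳ) = √(0.15568723) = 0.3946.

0.3946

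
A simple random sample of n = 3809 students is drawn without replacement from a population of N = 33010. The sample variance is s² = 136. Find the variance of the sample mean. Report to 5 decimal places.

0.03158

Under SRS without replacement, Var(ȳ) = (1 − f)·s²/n with f = n/N = 3809/33010 = 0.11538928.
Var(ȳ) = (1 − 0.11538928)·136/3809 = 0.88461072·0.035704909 = 0.031584946.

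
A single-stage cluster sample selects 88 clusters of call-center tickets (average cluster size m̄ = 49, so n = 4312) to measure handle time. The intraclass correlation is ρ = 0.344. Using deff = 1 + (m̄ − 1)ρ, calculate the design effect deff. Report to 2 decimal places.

deff = 1 + (49 − 1)·0.344 = 1 + 16.512 = 17.512.

17.51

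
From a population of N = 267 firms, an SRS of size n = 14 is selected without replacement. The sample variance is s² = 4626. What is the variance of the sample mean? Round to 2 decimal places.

Under SRS without replacement, Var(ȳ) = (1 − f)·s²/n with f = n/N = 14/267 = 0.05243446.
Var(ȳ) = (1 − 0.05243446)·4626/14 = 0.94756554·330.42857 = 313.10273.

313.10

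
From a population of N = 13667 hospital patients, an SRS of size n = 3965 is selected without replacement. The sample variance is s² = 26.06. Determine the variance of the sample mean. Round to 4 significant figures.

0.004666

Under SRS without replacement, Var(ȳ) = (1 − f)·s²/n with f = n/N = 3965/13667 = 0.29011488.
Var(ȳ) = (1 − 0.29011488)·26.06/3965 = 0.70988512·0.0065725095 = 0.0046657267.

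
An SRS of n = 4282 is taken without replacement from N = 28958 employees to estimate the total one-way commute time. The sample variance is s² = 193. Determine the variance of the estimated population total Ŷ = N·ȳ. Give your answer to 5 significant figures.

3.2207 × 10^7

Var(Ŷ) = N²·Var(ȳ) = N²·(1 − n/N)·s²/n.
f = 4282/28958 = 0.14786933; Var(ȳ) = 0.85213067·193/4282 = 0.038407571.
Var(Ŷ) = 28958² · 0.038407571 = 3.2207274 × 10^7.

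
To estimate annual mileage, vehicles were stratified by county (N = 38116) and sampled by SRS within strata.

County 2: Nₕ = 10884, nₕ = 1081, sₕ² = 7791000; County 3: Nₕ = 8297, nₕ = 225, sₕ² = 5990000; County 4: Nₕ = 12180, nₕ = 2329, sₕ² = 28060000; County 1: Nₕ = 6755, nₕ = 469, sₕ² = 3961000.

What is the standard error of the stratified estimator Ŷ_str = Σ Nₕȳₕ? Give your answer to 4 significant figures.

2.087 × 10^6

Var(Ŷ_str) = Σₕ Nₕ²(1 − fₕ)sₕ²/nₕ.
County 2: 10884²·(1 − 1081/10884)·7791000/1081 = 7.6898 × 10^11.
County 3: 8297²·(1 − 225/8297)·5990000/225 = 1.7829803 × 10^12.
County 4: 12180²·(1 − 2329/12180)·28060000/2329 = 1.4455922 × 10^12.
County 1: 6755²·(1 − 469/6755)·3961000/469 = 3.5861771 × 10^11.
Sum = 4.3561702 × 10^12.
SE = √(4.3561702 × 10^12) = 2.087 × 10^6.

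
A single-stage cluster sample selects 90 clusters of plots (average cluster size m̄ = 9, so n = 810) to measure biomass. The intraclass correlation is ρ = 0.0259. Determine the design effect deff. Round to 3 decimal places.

deff = 1 + (9 − 1)·0.0259 = 1 + 0.2072 = 1.2072.

1.207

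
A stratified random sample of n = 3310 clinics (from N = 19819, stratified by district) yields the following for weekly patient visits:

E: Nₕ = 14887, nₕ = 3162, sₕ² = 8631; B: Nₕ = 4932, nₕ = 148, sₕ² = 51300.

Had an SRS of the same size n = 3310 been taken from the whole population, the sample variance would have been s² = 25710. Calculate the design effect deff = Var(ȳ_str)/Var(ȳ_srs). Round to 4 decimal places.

3.4055

Var(ȳ_str) = Σ Wₕ²(1−fₕ)sₕ²/nₕ with Wₕ = Nₕ/19819:
  E: (14887/19819)²·(1−3162/14887)·8631/3162 = 1.2129861
  B: (4932/19819)²·(1−148/4932)·51300/148 = 20.821232
  → Var(ȳ_str) = 22.034218.
Var(ȳ_srs) = (1 − 3310/19819)·25710/3310 = 6.4701316.
deff = 22.034218 / 6.4701316 = 3.4055.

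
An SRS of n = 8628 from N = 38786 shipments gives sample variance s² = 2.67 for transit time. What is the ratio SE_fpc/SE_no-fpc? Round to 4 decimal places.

f = n/N = 8628/38786 = 0.22245140.
SE_no-fpc = √(s²/n) = 0.017591406; SE_fpc = √((1−f)s²/n) = 0.015511876.
Ratio = √(1−f) = 0.88178716.

0.8818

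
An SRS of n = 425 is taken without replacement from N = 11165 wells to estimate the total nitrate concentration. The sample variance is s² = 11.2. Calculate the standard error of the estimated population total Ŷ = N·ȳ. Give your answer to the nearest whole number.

1778

Var(Ŷ) = N²·Var(ȳ) = N²·(1 − n/N)·s²/n.
f = 425/11165 = 0.03806538; Var(ȳ) = 0.96193462·11.2/425 = 0.025349806.
Var(Ŷ) = 11165² · 0.025349806 = 3.1600365 × 10^6.
SE(Ŷ) = √(3.1600365 × 10^6) = 1778.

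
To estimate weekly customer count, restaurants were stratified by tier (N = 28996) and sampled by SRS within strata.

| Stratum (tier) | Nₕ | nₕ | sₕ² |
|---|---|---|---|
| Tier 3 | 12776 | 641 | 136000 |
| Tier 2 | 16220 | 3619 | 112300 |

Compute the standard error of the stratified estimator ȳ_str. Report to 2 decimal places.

Var(ȳ_str) = Σₕ Wₕ²(1 − fₕ)sₕ²/nₕ with Wₕ = Nₕ/N, N = 28996.
Tier 3: Wₕ = 0.44061250; term = 0.44061250²·(1 − 0.05017220)·136000/641 = 39.123651.
Tier 2: Wₕ = 0.55938750; term = 0.55938750²·(1 − 0.22311961)·112300/3619 = 7.5434645.
Sum = 46.667116.
SE = √(46.667116) = 6.83.

6.83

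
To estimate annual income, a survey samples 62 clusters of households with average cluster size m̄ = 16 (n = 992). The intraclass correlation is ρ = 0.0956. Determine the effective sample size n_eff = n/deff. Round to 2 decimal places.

407.56

deff = 1 + (16 − 1)·0.0956 = 1 + 1.434 = 2.434.
n_eff = 992 / 2.434 = 407.56.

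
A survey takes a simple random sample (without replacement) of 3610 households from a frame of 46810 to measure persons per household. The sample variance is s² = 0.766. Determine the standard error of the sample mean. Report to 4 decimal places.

0.0140

Under SRS without replacement, Var(ȳ) = (1 − f)·s²/n with f = n/N = 3610/46810 = 0.07712027.
Var(ȳ) = (1 − 0.07712027)·0.766/3610 = 0.92287973·2.1218837 × 10^-4 = 1.9582434 × 10^-4.
SE(ȳ) = √(1.9582434 × 10^-4) = 0.0140.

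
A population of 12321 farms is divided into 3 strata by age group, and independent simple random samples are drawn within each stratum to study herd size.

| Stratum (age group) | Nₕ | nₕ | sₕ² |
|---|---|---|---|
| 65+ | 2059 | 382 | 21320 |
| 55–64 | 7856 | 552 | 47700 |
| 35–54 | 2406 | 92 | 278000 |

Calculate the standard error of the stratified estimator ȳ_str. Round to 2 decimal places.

12.03

Var(ȳ_str) = Σₕ Wₕ²(1 − fₕ)sₕ²/nₕ with Wₕ = Nₕ/N, N = 12321.
65+: Wₕ = 0.16711306; term = 0.16711306²·(1 − 0.18552695)·21320/382 = 1.2694668.
55–64: Wₕ = 0.63761058; term = 0.63761058²·(1 − 0.07026477)·47700/552 = 32.662515.
35–54: Wₕ = 0.19527636; term = 0.19527636²·(1 − 0.03823774)·278000/92 = 110.8215.
Sum = 144.75348.
SE = √(144.75348) = 12.03.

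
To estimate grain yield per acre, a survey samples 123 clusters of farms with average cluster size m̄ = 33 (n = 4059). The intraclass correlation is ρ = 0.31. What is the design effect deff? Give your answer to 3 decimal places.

deff = 1 + (33 − 1)·0.31 = 1 + 9.92 = 10.92.

10.920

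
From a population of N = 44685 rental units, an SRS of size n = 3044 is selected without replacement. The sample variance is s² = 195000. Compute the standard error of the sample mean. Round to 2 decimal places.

Under SRS without replacement, Var(ȳ) = (1 − f)·s²/n with f = n/N = 3044/44685 = 0.06812129.
Var(ȳ) = (1 − 0.06812129)·195000/3044 = 0.93187871·64.060447 = 59.696566.
SE(ȳ) = √(59.696566) = 7.73.

7.73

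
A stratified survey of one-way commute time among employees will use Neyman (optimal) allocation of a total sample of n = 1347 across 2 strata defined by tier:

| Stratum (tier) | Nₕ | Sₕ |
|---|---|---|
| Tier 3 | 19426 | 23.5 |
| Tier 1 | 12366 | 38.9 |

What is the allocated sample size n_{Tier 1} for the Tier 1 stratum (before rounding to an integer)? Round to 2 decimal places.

Neyman allocation: nₕ = n·NₕSₕ / Σⱼ NⱼSⱼ.
Σ NⱼSⱼ = 19426·23.5 + 12366·38.9 = 937548.4.
n_{Tier 1} = 1347·12366·38.9 / 937548.4 = 691.12.

691.12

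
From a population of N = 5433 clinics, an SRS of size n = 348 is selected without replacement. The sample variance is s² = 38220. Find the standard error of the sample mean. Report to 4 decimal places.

10.1387

Under SRS without replacement, Var(ȳ) = (1 − f)·s²/n with f = n/N = 348/5433 = 0.06405301.
Var(ȳ) = (1 − 0.06405301)·38220/348 = 0.93594699·109.82759 = 102.7928.
SE(ȳ) = √(102.7928) = 10.1387.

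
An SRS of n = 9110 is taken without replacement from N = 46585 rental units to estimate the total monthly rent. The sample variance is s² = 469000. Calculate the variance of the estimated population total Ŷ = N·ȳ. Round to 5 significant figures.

Var(Ŷ) = N²·Var(ȳ) = N²·(1 − n/N)·s²/n.
f = 9110/46585 = 0.19555651; Var(ȳ) = 0.80444349·469000/9110 = 41.41427.
Var(Ŷ) = 46585² · 41.41427 = 8.9875684 × 10^10.

8.9876 × 10^10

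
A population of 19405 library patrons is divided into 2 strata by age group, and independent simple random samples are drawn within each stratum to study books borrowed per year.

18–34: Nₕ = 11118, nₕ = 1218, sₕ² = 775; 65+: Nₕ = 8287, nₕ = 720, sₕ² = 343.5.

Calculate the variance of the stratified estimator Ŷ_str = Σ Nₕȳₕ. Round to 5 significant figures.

9.9952 × 10^7

Var(Ŷ_str) = Σₕ Nₕ²(1 − fₕ)sₕ²/nₕ.
18–34: 11118²·(1 − 1218/11118)·775/1218 = 7.0035185 × 10^7.
65+: 8287²·(1 − 720/8287)·343.5/720 = 2.9916812 × 10^7.
Sum = 9.9951997 × 10^7.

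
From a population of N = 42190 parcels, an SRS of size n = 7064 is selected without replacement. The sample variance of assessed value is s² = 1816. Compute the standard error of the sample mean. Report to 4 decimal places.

Under SRS without replacement, Var(ȳ) = (1 − f)·s²/n with f = n/N = 7064/42190 = 0.16743304.
Var(ȳ) = (1 − 0.16743304)·1816/7064 = 0.83256696·0.25707814 = 0.21403477.
SE(ȳ) = √(0.21403477) = 0.4626.

0.4626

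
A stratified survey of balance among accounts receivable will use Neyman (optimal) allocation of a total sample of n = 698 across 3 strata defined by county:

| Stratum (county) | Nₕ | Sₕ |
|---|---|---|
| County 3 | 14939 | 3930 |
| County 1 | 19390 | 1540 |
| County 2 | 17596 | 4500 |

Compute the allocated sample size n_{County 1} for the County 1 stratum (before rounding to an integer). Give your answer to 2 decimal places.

Neyman allocation: nₕ = n·NₕSₕ / Σⱼ NⱼSⱼ.
Σ NⱼSⱼ = 14939·3930 + 19390·1540 + 17596·4500 = 1.6775287 × 10^8.
n_{County 1} = 698·19390·1540 / (1.6775287 × 10^8) = 124.25.

124.25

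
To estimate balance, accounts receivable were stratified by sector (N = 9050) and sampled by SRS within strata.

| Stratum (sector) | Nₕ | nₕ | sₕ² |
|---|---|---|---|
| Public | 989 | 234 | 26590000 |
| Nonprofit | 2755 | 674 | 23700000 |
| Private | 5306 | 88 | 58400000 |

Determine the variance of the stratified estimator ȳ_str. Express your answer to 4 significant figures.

Var(ȳ_str) = Σₕ Wₕ²(1 − fₕ)sₕ²/nₕ with Wₕ = Nₕ/N, N = 9050.
Public: Wₕ = 0.10928177; term = 0.10928177²·(1 − 0.23660263)·26590000/234 = 1035.9733.
Nonprofit: Wₕ = 0.30441989; term = 0.30441989²·(1 − 0.24464610)·23700000/674 = 2461.4157.
Private: Wₕ = 0.58629834; term = 0.58629834²·(1 − 0.01658500)·58400000/88 = 224338.77.
Sum = 227836.16.

227800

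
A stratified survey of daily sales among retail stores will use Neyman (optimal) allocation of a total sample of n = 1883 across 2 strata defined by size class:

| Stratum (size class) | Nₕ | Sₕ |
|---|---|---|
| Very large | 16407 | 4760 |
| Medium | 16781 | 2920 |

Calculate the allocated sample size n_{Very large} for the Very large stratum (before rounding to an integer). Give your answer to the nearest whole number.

Neyman allocation: nₕ = n·NₕSₕ / Σⱼ NⱼSⱼ.
Σ NⱼSⱼ = 16407·4760 + 16781·2920 = 1.2709784 × 10^8.
n_{Very large} = 1883·16407·4760 / (1.2709784 × 10^8) = 1157.

1157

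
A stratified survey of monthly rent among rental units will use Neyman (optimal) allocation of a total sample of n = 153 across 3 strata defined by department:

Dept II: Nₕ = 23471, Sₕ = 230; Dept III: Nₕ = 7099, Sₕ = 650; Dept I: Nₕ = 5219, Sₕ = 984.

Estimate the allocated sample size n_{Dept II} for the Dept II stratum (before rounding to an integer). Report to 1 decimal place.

54.5

Neyman allocation: nₕ = n·NₕSₕ / Σⱼ NⱼSⱼ.
Σ NⱼSⱼ = 23471·230 + 7099·650 + 5219·984 = 1.5148176 × 10^7.
n_{Dept II} = 153·23471·230 / (1.5148176 × 10^7) = 54.5.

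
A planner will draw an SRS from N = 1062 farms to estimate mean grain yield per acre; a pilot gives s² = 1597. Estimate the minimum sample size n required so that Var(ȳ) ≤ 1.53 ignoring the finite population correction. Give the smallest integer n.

Without fpc, n₀ = s²/D = 1597/1.53 = 1043.7908.
Rounding up, n = 1044.

1044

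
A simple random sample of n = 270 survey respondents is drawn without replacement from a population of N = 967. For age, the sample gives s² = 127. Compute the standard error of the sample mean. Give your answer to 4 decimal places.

Under SRS without replacement, Var(ȳ) = (1 − f)·s²/n with f = n/N = 270/967 = 0.27921406.
Var(ȳ) = (1 − 0.27921406)·127/270 = 0.72078594·0.47037037 = 0.33903635.
SE(ȳ) = √(0.33903635) = 0.5823.

0.5823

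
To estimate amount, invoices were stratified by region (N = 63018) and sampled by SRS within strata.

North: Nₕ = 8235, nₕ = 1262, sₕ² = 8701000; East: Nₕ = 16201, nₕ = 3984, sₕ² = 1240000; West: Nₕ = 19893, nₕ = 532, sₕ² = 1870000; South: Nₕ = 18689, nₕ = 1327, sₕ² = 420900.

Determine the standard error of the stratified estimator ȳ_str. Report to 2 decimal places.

21.96

Var(ȳ_str) = Σₕ Wₕ²(1 − fₕ)sₕ²/nₕ with Wₕ = Nₕ/N, N = 63018.
North: Wₕ = 0.13067695; term = 0.13067695²·(1 − 0.15324833)·8701000/1262 = 99.692813.
East: Wₕ = 0.25708528; term = 0.25708528²·(1 − 0.24591075)·1240000/3984 = 15.512419.
West: Wₕ = 0.31567171; term = 0.31567171²·(1 − 0.02674308)·1870000/532 = 340.90142.
South: Wₕ = 0.29656606; term = 0.29656606²·(1 − 0.07100433)·420900/1327 = 25.915798.
Sum = 482.02245.
SE = √(482.02245) = 21.96.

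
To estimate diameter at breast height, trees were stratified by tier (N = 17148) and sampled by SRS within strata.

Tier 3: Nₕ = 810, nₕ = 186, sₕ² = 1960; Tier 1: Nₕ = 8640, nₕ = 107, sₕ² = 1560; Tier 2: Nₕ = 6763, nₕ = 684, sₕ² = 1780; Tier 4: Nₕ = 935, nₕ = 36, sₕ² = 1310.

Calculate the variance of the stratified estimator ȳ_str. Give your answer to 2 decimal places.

4.14

Var(ȳ_str) = Σₕ Wₕ²(1 − fₕ)sₕ²/nₕ with Wₕ = Nₕ/N, N = 17148.
Tier 3: Wₕ = 0.04723583; term = 0.04723583²·(1 − 0.22962963)·1960/186 = 0.018112808.
Tier 1: Wₕ = 0.50384885; term = 0.50384885²·(1 − 0.01238426)·1560/107 = 3.6553533.
Tier 2: Wₕ = 0.39439002; term = 0.39439002²·(1 − 0.10113855)·1780/684 = 0.36383836.
Tier 4: Wₕ = 0.05452531; term = 0.05452531²·(1 − 0.03850267)·1310/36 = 0.10401911.
Sum = 4.1413236.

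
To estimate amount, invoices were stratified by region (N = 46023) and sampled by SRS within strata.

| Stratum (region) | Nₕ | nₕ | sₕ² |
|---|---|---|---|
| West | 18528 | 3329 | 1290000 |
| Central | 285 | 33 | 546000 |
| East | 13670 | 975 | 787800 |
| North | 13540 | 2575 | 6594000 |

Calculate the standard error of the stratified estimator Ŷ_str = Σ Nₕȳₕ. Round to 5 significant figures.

Var(Ŷ_str) = Σₕ Nₕ²(1 − fₕ)sₕ²/nₕ.
West: 18528²·(1 − 3329/18528)·1290000/3329 = 1.091238 × 10^11.
Central: 285²·(1 − 33/285)·546000/33 = 1.1882945 × 10^9.
East: 13670²·(1 − 975/13670)·787800/975 = 1.4022085 × 10^11.
North: 13540²·(1 − 2575/13540)·6594000/2575 = 3.8018853 × 10^11.
Sum = 6.3072147 × 10^11.
SE = √(6.3072147 × 10^11) = 794180.

794180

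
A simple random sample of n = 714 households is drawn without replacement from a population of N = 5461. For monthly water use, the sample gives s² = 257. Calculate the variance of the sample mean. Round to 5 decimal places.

0.31288

Under SRS without replacement, Var(ȳ) = (1 − f)·s²/n with f = n/N = 714/5461 = 0.13074528.
Var(ȳ) = (1 − 0.13074528)·257/714 = 0.86925472·0.35994398 = 0.312883.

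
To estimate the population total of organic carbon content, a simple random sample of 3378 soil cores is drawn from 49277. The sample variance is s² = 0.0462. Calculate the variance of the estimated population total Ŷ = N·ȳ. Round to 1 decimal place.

30933.6

Var(Ŷ) = N²·Var(ȳ) = N²·(1 − n/N)·s²/n.
f = 3378/49277 = 0.06855125; Var(ȳ) = 0.93144875·0.0462/3378 = 1.2739175 × 10^-5.
Var(Ŷ) = 49277² · (1.2739175 × 10^-5) = 30933.554.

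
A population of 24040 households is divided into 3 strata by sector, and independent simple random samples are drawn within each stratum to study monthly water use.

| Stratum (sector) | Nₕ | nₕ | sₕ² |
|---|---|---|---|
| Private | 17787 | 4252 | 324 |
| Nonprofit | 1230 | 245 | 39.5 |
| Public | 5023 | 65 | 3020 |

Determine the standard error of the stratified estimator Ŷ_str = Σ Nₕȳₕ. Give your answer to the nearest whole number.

34287

Var(Ŷ_str) = Σₕ Nₕ²(1 − fₕ)sₕ²/nₕ.
Private: 17787²·(1 − 4252/17787)·324/4252 = 1.8344789 × 10^7.
Nonprofit: 1230²·(1 − 245/1230)·39.5/245 = 195331.53.
Public: 5023²·(1 − 65/5023)·3020/65 = 1.1570797 × 10^9.
Sum = 1.1756198 × 10^9.
SE = √(1.1756198 × 10^9) = 34287.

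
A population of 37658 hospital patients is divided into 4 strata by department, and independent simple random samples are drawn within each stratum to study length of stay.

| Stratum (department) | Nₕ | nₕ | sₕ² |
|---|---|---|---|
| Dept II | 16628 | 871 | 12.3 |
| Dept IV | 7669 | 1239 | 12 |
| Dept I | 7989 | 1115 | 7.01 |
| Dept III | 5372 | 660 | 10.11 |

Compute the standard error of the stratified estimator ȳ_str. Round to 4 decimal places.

Var(ȳ_str) = Σₕ Wₕ²(1 − fₕ)sₕ²/nₕ with Wₕ = Nₕ/N, N = 37658.
Dept II: Wₕ = 0.44155292; term = 0.44155292²·(1 − 0.05238153)·12.3/871 = 0.0026090716.
Dept IV: Wₕ = 0.20364863; term = 0.20364863²·(1 − 0.16155953)·12/1239 = 3.3677911 × 10^-4.
Dept I: Wₕ = 0.21214616; term = 0.21214616²·(1 − 0.13956690)·7.01/1115 = 2.4346167 × 10^-4.
Dept III: Wₕ = 0.14265229; term = 0.14265229²·(1 − 0.12285927)·10.11/660 = 2.7342234 × 10^-4.
Sum = 0.0034627347.
SE = √(0.0034627347) = 0.0588.

0.0588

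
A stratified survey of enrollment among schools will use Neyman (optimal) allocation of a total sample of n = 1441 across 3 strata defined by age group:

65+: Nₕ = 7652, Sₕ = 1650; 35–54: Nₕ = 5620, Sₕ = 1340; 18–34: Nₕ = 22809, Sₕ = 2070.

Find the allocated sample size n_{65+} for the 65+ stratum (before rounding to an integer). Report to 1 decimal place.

Neyman allocation: nₕ = n·NₕSₕ / Σⱼ NⱼSⱼ.
Σ NⱼSⱼ = 7652·1650 + 5620·1340 + 22809·2070 = 6.737123 × 10^7.
n_{65+} = 1441·7652·1650 / (6.737123 × 10^7) = 270.1.

270.1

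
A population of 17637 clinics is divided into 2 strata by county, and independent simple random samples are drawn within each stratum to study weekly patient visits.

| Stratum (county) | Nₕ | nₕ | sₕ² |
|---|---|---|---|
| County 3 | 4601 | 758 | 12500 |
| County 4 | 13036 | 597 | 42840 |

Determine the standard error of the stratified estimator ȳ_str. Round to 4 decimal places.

Var(ȳ_str) = Σₕ Wₕ²(1 − fₕ)sₕ²/nₕ with Wₕ = Nₕ/N, N = 17637.
County 3: Wₕ = 0.26087203; term = 0.26087203²·(1 − 0.16474679)·12500/758 = 0.93737636.
County 4: Wₕ = 0.73912797; term = 0.73912797²·(1 − 0.04579626)·42840/597 = 37.407227.
Sum = 38.344603.
SE = √(38.344603) = 6.1923.

6.1923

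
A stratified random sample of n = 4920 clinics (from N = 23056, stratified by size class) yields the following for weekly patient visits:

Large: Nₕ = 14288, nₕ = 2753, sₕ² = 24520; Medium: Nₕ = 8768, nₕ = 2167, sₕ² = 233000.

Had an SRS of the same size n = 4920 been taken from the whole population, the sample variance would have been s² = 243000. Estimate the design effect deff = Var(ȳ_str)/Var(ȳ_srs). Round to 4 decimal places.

Var(ȳ_str) = Σ Wₕ²(1−fₕ)sₕ²/nₕ with Wₕ = Nₕ/23056:
  Large: (14288/23056)²·(1−2753/14288)·24520/2753 = 2.7614385
  Medium: (8768/23056)²·(1−2167/8768)·233000/2167 = 11.706831
  → Var(ȳ_str) = 14.46827.
Var(ȳ_srs) = (1 − 4920/23056)·243000/4920 = 38.850688.
deff = 14.46827 / 38.850688 = 0.3724.

0.3724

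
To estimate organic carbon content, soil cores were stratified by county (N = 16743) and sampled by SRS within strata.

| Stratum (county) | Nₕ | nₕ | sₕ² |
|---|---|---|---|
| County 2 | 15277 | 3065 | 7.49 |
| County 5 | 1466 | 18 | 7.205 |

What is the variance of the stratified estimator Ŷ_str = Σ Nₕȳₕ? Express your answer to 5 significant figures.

Var(Ŷ_str) = Σₕ Nₕ²(1 − fₕ)sₕ²/nₕ.
County 2: 15277²·(1 − 3065/15277)·7.49/3065 = 455906.95.
County 5: 1466²·(1 − 18/1466)·7.205/18 = 849696.86.
Sum = 1.3056038 × 10^6.

1.3056 × 10^6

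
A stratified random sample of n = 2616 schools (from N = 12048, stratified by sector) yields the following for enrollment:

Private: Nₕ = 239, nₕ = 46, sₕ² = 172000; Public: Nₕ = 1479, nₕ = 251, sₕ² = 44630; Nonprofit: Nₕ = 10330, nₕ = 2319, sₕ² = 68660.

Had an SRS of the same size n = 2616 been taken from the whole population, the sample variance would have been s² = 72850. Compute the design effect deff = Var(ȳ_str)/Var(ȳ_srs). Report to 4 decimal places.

0.9308

Var(ȳ_str) = Σ Wₕ²(1−fₕ)sₕ²/nₕ with Wₕ = Nₕ/12048:
  Private: (239/12048)²·(1−46/239)·172000/46 = 1.1882174
  Public: (1479/12048)²·(1−251/1479)·44630/251 = 2.2247939
  Nonprofit: (10330/12048)²·(1−2319/10330)·68660/2319 = 16.879524
  → Var(ȳ_str) = 20.292535.
Var(ȳ_srs) = (1 − 2616/12048)·72850/2616 = 21.801213.
deff = 20.292535 / 21.801213 = 0.9308.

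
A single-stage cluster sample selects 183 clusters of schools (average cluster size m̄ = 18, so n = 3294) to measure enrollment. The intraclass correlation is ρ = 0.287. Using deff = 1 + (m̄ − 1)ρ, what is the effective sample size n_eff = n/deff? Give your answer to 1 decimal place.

560.3

deff = 1 + (18 − 1)·0.287 = 1 + 4.879 = 5.879.
n_eff = 3294 / 5.879 = 560.3.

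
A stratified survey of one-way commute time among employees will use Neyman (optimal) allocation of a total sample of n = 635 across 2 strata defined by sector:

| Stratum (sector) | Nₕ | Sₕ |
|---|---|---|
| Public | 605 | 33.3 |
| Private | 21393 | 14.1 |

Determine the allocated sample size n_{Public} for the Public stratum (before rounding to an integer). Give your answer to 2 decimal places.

Neyman allocation: nₕ = n·NₕSₕ / Σⱼ NⱼSⱼ.
Σ NⱼSⱼ = 605·33.3 + 21393·14.1 = 321787.8.
n_{Public} = 635·605·33.3 / 321787.8 = 39.76.

39.76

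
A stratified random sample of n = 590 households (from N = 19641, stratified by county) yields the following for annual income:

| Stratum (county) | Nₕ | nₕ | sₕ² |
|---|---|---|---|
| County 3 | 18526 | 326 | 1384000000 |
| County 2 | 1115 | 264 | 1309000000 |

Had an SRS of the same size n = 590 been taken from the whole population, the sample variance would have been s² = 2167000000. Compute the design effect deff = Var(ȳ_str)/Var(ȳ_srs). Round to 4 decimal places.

1.0450

Var(ȳ_str) = Σ Wₕ²(1−fₕ)sₕ²/nₕ with Wₕ = Nₕ/19641:
  County 3: (18526/19641)²·(1−326/18526)·1384000000/326 = 3.7106018 × 10^6
  County 2: (1115/19641)²·(1−264/1115)·1309000000/264 = 12195.875
  → Var(ȳ_str) = 3.7227977 × 10^6.
Var(ȳ_srs) = (1 − 590/19641)·2167000000/590 = 3.5625509 × 10^6.
deff = (3.7227977 × 10^6) / (3.5625509 × 10^6) = 1.0450.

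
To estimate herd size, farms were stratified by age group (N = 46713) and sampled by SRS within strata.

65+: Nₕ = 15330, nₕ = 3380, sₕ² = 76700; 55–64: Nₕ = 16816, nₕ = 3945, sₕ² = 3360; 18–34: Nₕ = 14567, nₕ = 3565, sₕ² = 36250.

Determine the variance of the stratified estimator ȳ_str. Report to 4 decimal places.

2.7364

Var(ȳ_str) = Σₕ Wₕ²(1 − fₕ)sₕ²/nₕ with Wₕ = Nₕ/N, N = 46713.
65+: Wₕ = 0.32817417; term = 0.32817417²·(1 − 0.22048271)·76700/3380 = 1.9050799.
55–64: Wₕ = 0.35998544; term = 0.35998544²·(1 − 0.23459800)·3360/3945 = 0.084479579.
18–34: Wₕ = 0.31184039; term = 0.31184039²·(1 − 0.24473124)·36250/3565 = 0.7468179.
Sum = 2.7363774.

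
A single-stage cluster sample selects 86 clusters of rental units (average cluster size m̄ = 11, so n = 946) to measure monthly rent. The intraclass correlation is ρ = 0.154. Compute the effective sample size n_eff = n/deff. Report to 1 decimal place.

372.4

deff = 1 + (11 − 1)·0.154 = 1 + 1.54 = 2.54.
n_eff = 946 / 2.54 = 372.4.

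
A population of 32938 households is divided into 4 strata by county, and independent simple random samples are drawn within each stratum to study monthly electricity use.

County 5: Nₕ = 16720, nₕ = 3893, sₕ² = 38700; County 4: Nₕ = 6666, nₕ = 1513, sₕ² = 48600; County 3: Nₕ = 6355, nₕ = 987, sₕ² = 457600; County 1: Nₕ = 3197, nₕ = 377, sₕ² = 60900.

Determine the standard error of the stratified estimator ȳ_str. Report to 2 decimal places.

4.35

Var(ȳ_str) = Σₕ Wₕ²(1 − fₕ)sₕ²/nₕ with Wₕ = Nₕ/N, N = 32938.
County 5: Wₕ = 0.50762038; term = 0.50762038²·(1 − 0.23283493)·38700/3893 = 1.9651399.
County 4: Wₕ = 0.20238023; term = 0.20238023²·(1 − 0.22697270)·48600/1513 = 1.0170173.
County 3: Wₕ = 0.19293825; term = 0.19293825²·(1 − 0.15531078)·457600/987 = 14.578152.
County 1: Wₕ = 0.09706115; term = 0.09706115²·(1 − 0.11792305)·60900/377 = 1.3423731.
Sum = 18.902682.
SE = √(18.902682) = 4.35.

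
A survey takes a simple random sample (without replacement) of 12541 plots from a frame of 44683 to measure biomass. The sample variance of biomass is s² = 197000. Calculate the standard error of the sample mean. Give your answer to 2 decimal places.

3.36

Under SRS without replacement, Var(ȳ) = (1 − f)·s²/n with f = n/N = 12541/44683 = 0.28066603.
Var(ȳ) = (1 − 0.28066603)·197000/12541 = 0.71933397·15.708476 = 11.299641.
SE(ȳ) = √(11.299641) = 3.36.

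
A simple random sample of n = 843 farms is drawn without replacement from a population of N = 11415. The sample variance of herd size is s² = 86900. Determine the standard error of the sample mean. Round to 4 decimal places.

Under SRS without replacement, Var(ȳ) = (1 − f)·s²/n with f = n/N = 843/11415 = 0.07385020.
Var(ȳ) = (1 − 0.07385020)·86900/843 = 0.92614980·103.08422 = 95.471433.
SE(ȳ) = √(95.471433) = 9.7709.

9.7709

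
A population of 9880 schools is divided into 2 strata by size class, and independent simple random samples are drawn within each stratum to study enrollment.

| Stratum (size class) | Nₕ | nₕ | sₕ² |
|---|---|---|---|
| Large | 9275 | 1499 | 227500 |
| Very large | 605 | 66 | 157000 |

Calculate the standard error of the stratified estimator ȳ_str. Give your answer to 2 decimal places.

Var(ȳ_str) = Σₕ Wₕ²(1 − fₕ)sₕ²/nₕ with Wₕ = Nₕ/N, N = 9880.
Large: Wₕ = 0.93876518; term = 0.93876518²·(1 − 0.16161725)·227500/1499 = 112.13367.
Very large: Wₕ = 0.06123482; term = 0.06123482²·(1 − 0.10909091)·157000/66 = 7.9466844.
Sum = 120.08035.
SE = √(120.08035) = 10.96.

10.96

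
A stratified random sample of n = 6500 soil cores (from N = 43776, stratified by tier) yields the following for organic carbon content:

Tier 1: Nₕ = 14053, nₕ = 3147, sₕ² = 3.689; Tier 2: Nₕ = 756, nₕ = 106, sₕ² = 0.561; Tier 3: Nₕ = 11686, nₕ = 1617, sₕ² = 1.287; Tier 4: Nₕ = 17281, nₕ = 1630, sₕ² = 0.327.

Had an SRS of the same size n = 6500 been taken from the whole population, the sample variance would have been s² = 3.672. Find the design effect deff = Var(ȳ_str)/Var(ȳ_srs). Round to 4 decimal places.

0.3582

Var(ȳ_str) = Σ Wₕ²(1−fₕ)sₕ²/nₕ with Wₕ = Nₕ/43776:
  Tier 1: (14053/43776)²·(1−3147/14053)·3.689/3147 = 9.3750653 × 10^-5
  Tier 2: (756/43776)²·(1−106/756)·0.561/106 = 1.3571255 × 10^-6
  Tier 3: (11686/43776)²·(1−1617/11686)·1.287/1617 = 4.8870704 × 10^-5
  Tier 4: (17281/43776)²·(1−1630/17281)·0.327/1630 = 2.8313852 × 10^-5
  → Var(ȳ_str) = 1.7229233 × 10^-4.
Var(ȳ_srs) = (1 − 6500/43776)·3.672/6500 = 4.810415 × 10^-4.
deff = (1.7229233 × 10^-4) / (4.810415 × 10^-4) = 0.3582.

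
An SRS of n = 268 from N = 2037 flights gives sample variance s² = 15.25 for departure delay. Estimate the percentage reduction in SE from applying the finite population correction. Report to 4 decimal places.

6.8102

f = n/N = 268/2037 = 0.13156603.
SE_no-fpc = √(s²/n) = 0.23854347; SE_fpc = √((1−f)s²/n) = 0.22229819.
Ratio = √(1−f) = 0.93189805. Reduction = 100·(1 − 0.93189805) = 6.8102%.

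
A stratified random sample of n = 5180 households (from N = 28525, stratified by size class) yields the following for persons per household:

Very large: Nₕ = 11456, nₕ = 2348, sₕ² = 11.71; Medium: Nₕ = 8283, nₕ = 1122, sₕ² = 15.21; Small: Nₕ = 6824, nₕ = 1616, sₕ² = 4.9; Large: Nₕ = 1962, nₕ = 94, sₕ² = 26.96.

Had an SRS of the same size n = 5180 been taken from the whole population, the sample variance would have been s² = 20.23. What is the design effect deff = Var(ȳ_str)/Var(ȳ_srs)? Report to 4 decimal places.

0.9549

Var(ȳ_str) = Σ Wₕ²(1−fₕ)sₕ²/nₕ with Wₕ = Nₕ/28525:
  Very large: (11456/28525)²·(1−2348/11456)·11.71/2348 = 6.3953383 × 10^-4
  Medium: (8283/28525)²·(1−1122/8283)·15.21/1122 = 9.882035 × 10^-4
  Small: (6824/28525)²·(1−1616/6824)·4.9/1616 = 1.3243824 × 10^-4
  Large: (1962/28525)²·(1−94/1962)·26.96/94 = 0.0012918634
  → Var(ȳ_str) = 0.003052039.
Var(ȳ_srs) = (1 − 5180/28525)·20.23/5180 = 0.003196203.
deff = 0.003052039 / 0.003196203 = 0.9549.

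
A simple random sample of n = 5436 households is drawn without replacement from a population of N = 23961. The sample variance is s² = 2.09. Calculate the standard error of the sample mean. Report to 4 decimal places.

Under SRS without replacement, Var(ȳ) = (1 − f)·s²/n with f = n/N = 5436/23961 = 0.22686866.
Var(ȳ) = (1 − 0.22686866)·2.09/5436 = 0.77313134·3.8447388 × 10^-4 = 2.972488 × 10^-4.
SE(ȳ) = √(2.972488 × 10^-4) = 0.0172.

0.0172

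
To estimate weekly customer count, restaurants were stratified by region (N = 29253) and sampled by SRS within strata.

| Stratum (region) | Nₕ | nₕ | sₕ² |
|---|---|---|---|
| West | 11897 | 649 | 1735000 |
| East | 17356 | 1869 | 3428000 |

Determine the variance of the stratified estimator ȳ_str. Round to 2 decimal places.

994.16

Var(ȳ_str) = Σₕ Wₕ²(1 − fₕ)sₕ²/nₕ with Wₕ = Nₕ/N, N = 29253.
West: Wₕ = 0.40669333; term = 0.40669333²·(1 − 0.05455157)·1735000/649 = 418.04856.
East: Wₕ = 0.59330667; term = 0.59330667²·(1 − 0.10768610)·3428000/1869 = 576.11294.
Sum = 994.1615.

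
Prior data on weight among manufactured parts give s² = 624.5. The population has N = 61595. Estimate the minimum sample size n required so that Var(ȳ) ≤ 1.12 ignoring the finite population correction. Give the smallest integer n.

Without fpc, n₀ = s²/D = 624.5/1.12 = 557.5893.
Rounding up, n = 558.

558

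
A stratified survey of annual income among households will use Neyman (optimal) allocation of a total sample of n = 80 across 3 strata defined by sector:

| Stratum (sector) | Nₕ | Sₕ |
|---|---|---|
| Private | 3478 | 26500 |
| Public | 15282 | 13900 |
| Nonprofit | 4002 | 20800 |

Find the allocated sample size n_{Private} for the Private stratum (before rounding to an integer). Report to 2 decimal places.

19.01

Neyman allocation: nₕ = n·NₕSₕ / Σⱼ NⱼSⱼ.
Σ NⱼSⱼ = 3478·26500 + 15282·13900 + 4002·20800 = 3.878284 × 10^8.
n_{Private} = 80·3478·26500 / (3.878284 × 10^8) = 19.01.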